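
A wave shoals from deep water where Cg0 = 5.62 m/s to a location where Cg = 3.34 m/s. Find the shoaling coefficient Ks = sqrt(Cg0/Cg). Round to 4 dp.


Ks = sqrt(Cg0 / Cg)
Ks = sqrt(5.62 / 3.34)
Ks = sqrt(1.6826)
Ks = 1.2972

1.2972


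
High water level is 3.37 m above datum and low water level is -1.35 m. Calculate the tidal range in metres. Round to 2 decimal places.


Tidal range = High water - Low water
Tidal range = 3.37 - (-1.35)
Tidal range = 4.72 m

4.72


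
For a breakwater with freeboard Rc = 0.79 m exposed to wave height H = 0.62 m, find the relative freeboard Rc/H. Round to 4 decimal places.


Relative freeboard = Rc / H
= 0.79 / 0.62
= 1.2742

1.2742


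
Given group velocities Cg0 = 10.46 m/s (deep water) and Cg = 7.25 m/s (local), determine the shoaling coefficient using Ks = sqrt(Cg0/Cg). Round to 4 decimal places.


Ks = sqrt(Cg0 / Cg)
Ks = sqrt(10.46 / 7.25)
Ks = sqrt(1.4428)
Ks = 1.2011

1.2011


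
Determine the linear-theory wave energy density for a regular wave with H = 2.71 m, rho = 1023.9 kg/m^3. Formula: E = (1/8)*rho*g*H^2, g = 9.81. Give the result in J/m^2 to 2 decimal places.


E = (1/8) * rho * g * H^2
E = (1/8) * 1023.9 * 9.81 * 2.71^2
E = 0.125 * 1023.9 * 9.81 * 7.3441
E = 9220.94 J/m^2

9220.94


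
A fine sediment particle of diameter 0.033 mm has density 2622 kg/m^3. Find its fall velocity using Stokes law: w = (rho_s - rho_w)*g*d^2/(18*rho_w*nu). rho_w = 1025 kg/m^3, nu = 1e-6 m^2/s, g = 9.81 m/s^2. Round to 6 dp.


w = (rho_s - rho_w) * g * d^2 / (18 * rho_w * nu)
d = 0.033 mm = 0.000033 m
rho_s - rho_w = 2622 - 1025 = 1597
Numerator = 1597 * 9.81 * (0.000033)^2 = 0.000017060895
Denominator = 18 * 1025 * 1e-6 = 0.018450
w = 0.000925 m/s

0.000925


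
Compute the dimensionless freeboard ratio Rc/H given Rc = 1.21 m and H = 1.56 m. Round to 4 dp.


Relative freeboard = Rc / H
= 1.21 / 1.56
= 0.7756

0.7756


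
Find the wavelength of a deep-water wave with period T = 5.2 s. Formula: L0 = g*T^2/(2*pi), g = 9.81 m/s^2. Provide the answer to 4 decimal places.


L0 = g * T^2 / (2 * pi)
L0 = 9.81 * 5.2^2 / (2 * pi)
L0 = 9.81 * 27.0400 / 6.28319
L0 = 265.2624 / 6.28319
L0 = 42.2178 m

42.2178


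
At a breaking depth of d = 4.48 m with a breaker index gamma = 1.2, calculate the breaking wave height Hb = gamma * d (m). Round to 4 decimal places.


Hb = gamma * d
Hb = 1.2 * 4.48
Hb = 5.3760 m

5.3760


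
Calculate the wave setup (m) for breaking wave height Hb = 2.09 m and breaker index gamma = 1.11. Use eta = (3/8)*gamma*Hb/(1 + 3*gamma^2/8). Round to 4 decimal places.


eta = (3/8) * gamma * Hb / (1 + 3*gamma^2/8)
Numerator = (3/8) * 1.11 * 2.09 = 0.869962
Denominator = 1 + 3*1.11^2/8 = 1 + 0.462038 = 1.462038
eta = 0.869962 / 1.462038
eta = 0.5950 m

0.5950


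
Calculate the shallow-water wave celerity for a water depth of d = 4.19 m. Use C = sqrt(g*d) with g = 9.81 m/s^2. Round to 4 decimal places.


Using the shallow-water approximation:
C = sqrt(g * d) = sqrt(9.81 * 4.19)
C = sqrt(41.1039)
C = 6.4112 m/s

6.4112


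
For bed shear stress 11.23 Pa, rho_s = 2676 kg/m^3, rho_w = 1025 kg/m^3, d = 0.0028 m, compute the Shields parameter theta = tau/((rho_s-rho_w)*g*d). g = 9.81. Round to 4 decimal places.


theta = tau / ((rho_s - rho_w) * g * d)
rho_s - rho_w = 2676 - 1025 = 1651
Denominator = 1651 * 9.81 * 0.0028 = 45.349668
theta = 11.23 / 45.349668
theta = 0.2476

0.2476


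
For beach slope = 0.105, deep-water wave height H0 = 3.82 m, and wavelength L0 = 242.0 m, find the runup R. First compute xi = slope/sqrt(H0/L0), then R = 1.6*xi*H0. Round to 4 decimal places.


xi = slope / sqrt(H0/L0)
H0/L0 = 3.82/242.0 = 0.015785
sqrt(0.015785) = 0.125639
xi = 0.105 / 0.125639 = 0.835729
R = 1.6 * xi * H0 = 1.6 * 0.835729 * 3.82
R = 5.1080 m

5.1080


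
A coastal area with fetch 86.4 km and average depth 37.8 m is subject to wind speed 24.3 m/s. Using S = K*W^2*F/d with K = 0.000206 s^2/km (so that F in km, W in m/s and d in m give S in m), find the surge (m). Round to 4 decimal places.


S = K * W^2 * F / d
W^2 = 24.3^2 = 590.49
S = 0.000206 * 590.49 * 86.4 / 37.8
Numerator = 0.000206 * 590.49 * 86.4 = 10.509777
S = 10.509777 / 37.8 = 0.2780 m

0.2780


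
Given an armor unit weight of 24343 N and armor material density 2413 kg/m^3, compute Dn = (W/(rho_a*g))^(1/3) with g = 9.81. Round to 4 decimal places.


V = W / (rho_a * g)
V = 24343 / (2413 * 9.81)
V = 24343 / 23671.53
V = 1.028366 m^3
Dn = V^(1/3) = 1.028366^(1/3)
Dn = 1.0094 m

1.0094


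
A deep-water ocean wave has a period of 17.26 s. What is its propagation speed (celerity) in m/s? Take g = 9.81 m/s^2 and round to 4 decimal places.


We use the deep-water celerity formula:
C = g * T / (2 * pi)
C = 9.81 * 17.26 / (2 * 3.14159...)
C = 169.320600 / 6.283185
C = 26.9482 m/s

26.9482


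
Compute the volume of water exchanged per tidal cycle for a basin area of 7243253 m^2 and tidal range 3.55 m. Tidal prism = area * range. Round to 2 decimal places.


Tidal prism = Area * Tidal range
P = 7243253 * 3.55
P = 25713548.15 m^3

25713548.15


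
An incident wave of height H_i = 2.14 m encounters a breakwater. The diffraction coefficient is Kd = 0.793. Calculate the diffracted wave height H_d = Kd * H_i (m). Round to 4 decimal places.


H_d = Kd * H_i
H_d = 0.793 * 2.14
H_d = 1.6970 m

1.6970


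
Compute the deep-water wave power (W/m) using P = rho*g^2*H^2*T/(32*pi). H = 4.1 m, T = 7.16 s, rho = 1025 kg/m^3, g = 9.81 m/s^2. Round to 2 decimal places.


P = rho * g^2 * H^2 * T / (32 * pi)
P = 1025 * 9.81^2 * 4.1^2 * 7.16 / (32 * pi)
P = 1025 * 96.2361 * 16.8100 * 7.16 / 100.53096
P = 118098.06 W/m

118098.06


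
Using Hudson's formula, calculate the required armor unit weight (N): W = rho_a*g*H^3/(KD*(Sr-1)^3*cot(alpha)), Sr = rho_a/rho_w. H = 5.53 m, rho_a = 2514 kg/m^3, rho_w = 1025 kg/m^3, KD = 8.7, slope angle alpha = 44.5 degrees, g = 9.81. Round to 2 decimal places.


Sr = rho_a / rho_w = 2514 / 1025 = 2.452683
(Sr - 1) = 1.452683
(Sr - 1)^3 = 3.065579
cot(44.5) = 1 / tan(44.5) = 1 / 0.982697 = 1.017607
Numerator = 2514 * 9.81 * 5.53^3 = 4170706.9398
Denominator = 8.7 * 3.065579 * 1.017607 = 27.140135
W = 4170706.9398 / 27.140135
W = 153673.04 N

153673.04


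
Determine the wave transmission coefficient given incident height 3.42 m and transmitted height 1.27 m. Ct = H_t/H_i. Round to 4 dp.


Ct = H_t / H_i
Ct = 1.27 / 3.42
Ct = 0.3713

0.3713


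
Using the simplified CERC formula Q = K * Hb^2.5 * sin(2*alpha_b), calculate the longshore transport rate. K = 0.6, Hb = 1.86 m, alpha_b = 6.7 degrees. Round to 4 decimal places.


Q = K * Hb^2.5 * sin(2 * alpha_b)
Hb^2.5 = 1.86^2.5 = 4.718265
sin(2 * 6.7) = sin(13.4) = 0.231748
Q = 0.6 * 4.718265 * 0.231748
Q = 0.6561 m^3/s

0.6561


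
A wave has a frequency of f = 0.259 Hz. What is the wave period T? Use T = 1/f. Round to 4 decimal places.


T = 1 / f
T = 1 / 0.259
T = 3.8610 s

3.8610


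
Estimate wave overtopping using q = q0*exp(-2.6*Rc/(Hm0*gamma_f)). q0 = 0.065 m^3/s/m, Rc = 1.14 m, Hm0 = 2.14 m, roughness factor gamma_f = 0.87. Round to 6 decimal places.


q = q0 * exp(-2.6 * Rc / (Hm0 * gamma_f))
Exponent = -2.6 * 1.14 / (2.14 * 0.87)
= -2.6 * 1.14 / 1.8618
= -1.592008
exp(-1.592008) = 0.203517
q = 0.065 * 0.203517
q = 0.013229 m^3/s/m

0.013229


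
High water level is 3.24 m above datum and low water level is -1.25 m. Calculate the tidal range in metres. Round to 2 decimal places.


Tidal range = High water - Low water
Tidal range = 3.24 - (-1.25)
Tidal range = 4.49 m

4.49


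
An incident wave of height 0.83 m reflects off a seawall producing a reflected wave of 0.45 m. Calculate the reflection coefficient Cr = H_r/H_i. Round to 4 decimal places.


Cr = H_r / H_i
Cr = 0.45 / 0.83
Cr = 0.5422

0.5422


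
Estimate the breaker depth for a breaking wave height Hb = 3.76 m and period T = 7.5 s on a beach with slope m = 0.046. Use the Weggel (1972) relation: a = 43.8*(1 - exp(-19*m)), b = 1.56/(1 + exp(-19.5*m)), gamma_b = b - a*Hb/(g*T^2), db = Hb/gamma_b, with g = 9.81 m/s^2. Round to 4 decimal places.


a = 43.8 * (1 - exp(-19 * m))
exp(-19 * 0.046) = exp(-0.8740) = 0.417279
a = 43.8 * (1 - 0.417279) = 25.523176
b = 1.56 / (1 + exp(-19.5 * m))
exp(-19.5 * 0.046) = exp(-0.8970) = 0.407791
b = 1.56 / (1 + 0.407791) = 1.108119
Hb / (g * T^2) = 3.76 / (9.81 * 7.5^2) = 3.76 / 551.8125 = 0.00681391
gamma_b = b - a * Hb/(g*T^2) = 1.108119 - 25.523176 * 0.00681391 = 0.934206
db = Hb / gamma_b = 3.76 / 0.934206
db = 4.0248 m

4.0248


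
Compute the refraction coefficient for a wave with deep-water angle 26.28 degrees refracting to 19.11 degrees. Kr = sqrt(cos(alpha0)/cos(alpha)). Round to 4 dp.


Kr = sqrt(cos(alpha0) / cos(alpha))
cos(26.28) = 0.896641
cos(19.11) = 0.944892
Kr = sqrt(0.896641 / 0.944892)
Kr = sqrt(0.948935)
Kr = 0.9741

0.9741


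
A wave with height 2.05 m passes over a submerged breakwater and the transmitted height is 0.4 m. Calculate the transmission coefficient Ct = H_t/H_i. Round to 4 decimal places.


Ct = H_t / H_i
Ct = 0.4 / 2.05
Ct = 0.1951

0.1951


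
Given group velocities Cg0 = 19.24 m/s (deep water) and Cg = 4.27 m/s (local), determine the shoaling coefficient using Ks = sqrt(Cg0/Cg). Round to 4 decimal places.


Ks = sqrt(Cg0 / Cg)
Ks = sqrt(19.24 / 4.27)
Ks = sqrt(4.5059)
Ks = 2.1227

2.1227


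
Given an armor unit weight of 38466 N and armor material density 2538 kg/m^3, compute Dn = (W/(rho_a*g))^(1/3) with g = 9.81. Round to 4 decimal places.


V = W / (rho_a * g)
V = 38466 / (2538 * 9.81)
V = 38466 / 24897.78
V = 1.544957 m^3
Dn = V^(1/3) = 1.544957^(1/3)
Dn = 1.1560 m

1.1560


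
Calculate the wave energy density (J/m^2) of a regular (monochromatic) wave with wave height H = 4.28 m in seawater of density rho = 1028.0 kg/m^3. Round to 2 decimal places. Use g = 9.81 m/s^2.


E = (1/8) * rho * g * H^2
E = (1/8) * 1028.0 * 9.81 * 4.28^2
E = 0.125 * 1028.0 * 9.81 * 18.3184
E = 23091.90 J/m^2

23091.90


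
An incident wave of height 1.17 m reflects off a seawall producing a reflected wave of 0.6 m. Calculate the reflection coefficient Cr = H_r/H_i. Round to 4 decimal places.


Cr = H_r / H_i
Cr = 0.6 / 1.17
Cr = 0.5128

0.5128


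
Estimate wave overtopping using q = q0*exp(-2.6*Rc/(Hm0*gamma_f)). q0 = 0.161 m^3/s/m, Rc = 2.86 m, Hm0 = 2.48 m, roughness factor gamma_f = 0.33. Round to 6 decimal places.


q = q0 * exp(-2.6 * Rc / (Hm0 * gamma_f))
Exponent = -2.6 * 2.86 / (2.48 * 0.33)
= -2.6 * 2.86 / 0.8184
= -9.086022
exp(-9.086022) = 0.000113
q = 0.161 * 0.000113
q = 0.000018 m^3/s/m

0.000018


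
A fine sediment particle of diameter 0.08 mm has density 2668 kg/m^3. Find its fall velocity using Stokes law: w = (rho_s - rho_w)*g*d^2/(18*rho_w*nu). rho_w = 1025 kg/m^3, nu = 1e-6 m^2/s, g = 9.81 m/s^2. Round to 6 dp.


w = (rho_s - rho_w) * g * d^2 / (18 * rho_w * nu)
d = 0.08 mm = 0.000080 m
rho_s - rho_w = 2668 - 1025 = 1643
Numerator = 1643 * 9.81 * (0.000080)^2 = 0.000103154112
Denominator = 18 * 1025 * 1e-6 = 0.018450
w = 0.005591 m/s

0.005591


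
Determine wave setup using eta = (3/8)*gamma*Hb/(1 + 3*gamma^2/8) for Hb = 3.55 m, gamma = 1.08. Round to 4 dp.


eta = (3/8) * gamma * Hb / (1 + 3*gamma^2/8)
Numerator = (3/8) * 1.08 * 3.55 = 1.437750
Denominator = 1 + 3*1.08^2/8 = 1 + 0.437400 = 1.437400
eta = 1.437750 / 1.437400
eta = 1.0002 m

1.0002


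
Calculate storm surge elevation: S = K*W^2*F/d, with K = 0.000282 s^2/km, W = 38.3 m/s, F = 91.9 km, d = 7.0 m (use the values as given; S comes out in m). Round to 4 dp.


S = K * W^2 * F / d
W^2 = 38.3^2 = 1466.89
S = 0.000282 * 1466.89 * 91.9 / 7.0
Numerator = 0.000282 * 1466.89 * 91.9 = 38.015628
S = 38.015628 / 7.0 = 5.4308 m

5.4308


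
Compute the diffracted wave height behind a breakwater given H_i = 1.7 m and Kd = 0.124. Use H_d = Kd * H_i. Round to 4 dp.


H_d = Kd * H_i
H_d = 0.124 * 1.7
H_d = 0.2108 m

0.2108


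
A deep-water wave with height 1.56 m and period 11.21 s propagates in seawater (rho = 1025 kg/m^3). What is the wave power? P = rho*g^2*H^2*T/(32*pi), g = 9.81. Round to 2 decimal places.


P = rho * g^2 * H^2 * T / (32 * pi)
P = 1025 * 9.81^2 * 1.56^2 * 11.21 / (32 * pi)
P = 1025 * 96.2361 * 2.4336 * 11.21 / 100.53096
P = 26768.06 W/m

26768.06


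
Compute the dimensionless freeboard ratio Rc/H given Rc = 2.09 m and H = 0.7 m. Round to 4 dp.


Relative freeboard = Rc / H
= 2.09 / 0.7
= 2.9857

2.9857


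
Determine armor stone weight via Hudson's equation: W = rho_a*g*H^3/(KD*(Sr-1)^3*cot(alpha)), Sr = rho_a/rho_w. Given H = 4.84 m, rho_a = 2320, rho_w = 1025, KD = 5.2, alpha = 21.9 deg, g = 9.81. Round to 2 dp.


Sr = rho_a / rho_w = 2320 / 1025 = 2.263415
(Sr - 1) = 1.263415
(Sr - 1)^3 = 2.016683
cot(21.9) = 1 / tan(21.9) = 1 / 0.401997 = 2.487578
Numerator = 2320 * 9.81 * 4.84^3 = 2580435.9111
Denominator = 5.2 * 2.016683 * 2.487578 = 26.086618
W = 2580435.9111 / 26.086618
W = 98917.99 N

98917.99


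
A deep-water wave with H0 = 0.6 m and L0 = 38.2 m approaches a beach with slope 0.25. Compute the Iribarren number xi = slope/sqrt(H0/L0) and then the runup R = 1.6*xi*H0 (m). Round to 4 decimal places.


xi = slope / sqrt(H0/L0)
H0/L0 = 0.6/38.2 = 0.015707
sqrt(0.015707) = 0.125327
xi = 0.25 / 0.125327 = 1.994785
R = 1.6 * xi * H0 = 1.6 * 1.994785 * 0.6
R = 1.9150 m

1.9150


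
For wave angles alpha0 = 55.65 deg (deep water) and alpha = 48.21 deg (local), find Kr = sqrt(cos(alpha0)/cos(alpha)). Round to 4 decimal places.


Kr = sqrt(cos(alpha0) / cos(alpha))
cos(55.65) = 0.564247
cos(48.21) = 0.666402
Kr = sqrt(0.564247 / 0.666402)
Kr = sqrt(0.846706)
Kr = 0.9202

0.9202


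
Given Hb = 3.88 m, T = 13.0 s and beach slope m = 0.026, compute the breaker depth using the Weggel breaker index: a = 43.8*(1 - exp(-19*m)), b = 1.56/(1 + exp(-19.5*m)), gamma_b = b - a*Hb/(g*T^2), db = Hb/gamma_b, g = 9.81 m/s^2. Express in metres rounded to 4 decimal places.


a = 43.8 * (1 - exp(-19 * m))
exp(-19 * 0.026) = exp(-0.4940) = 0.610181
a = 43.8 * (1 - 0.610181) = 17.074082
b = 1.56 / (1 + exp(-19.5 * m))
exp(-19.5 * 0.026) = exp(-0.5070) = 0.602300
b = 1.56 / (1 + 0.602300) = 0.973601
Hb / (g * T^2) = 3.88 / (9.81 * 13.0^2) = 3.88 / 1657.8900 = 0.00234032
gamma_b = b - a * Hb/(g*T^2) = 0.973601 - 17.074082 * 0.00234032 = 0.933642
db = Hb / gamma_b = 3.88 / 0.933642
db = 4.1558 m

4.1558


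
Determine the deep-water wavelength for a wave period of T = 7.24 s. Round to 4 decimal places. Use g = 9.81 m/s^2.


L0 = g * T^2 / (2 * pi)
L0 = 9.81 * 7.24^2 / (2 * pi)
L0 = 9.81 * 52.4176 / 6.28319
L0 = 514.2167 / 6.28319
L0 = 81.8401 m

81.8401


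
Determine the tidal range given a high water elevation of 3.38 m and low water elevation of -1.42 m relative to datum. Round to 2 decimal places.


Tidal range = High water - Low water
Tidal range = 3.38 - (-1.42)
Tidal range = 4.80 m

4.80


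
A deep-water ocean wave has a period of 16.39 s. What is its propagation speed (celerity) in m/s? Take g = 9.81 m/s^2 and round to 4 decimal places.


We use the deep-water celerity formula:
C = g * T / (2 * pi)
C = 9.81 * 16.39 / (2 * 3.14159...)
C = 160.785900 / 6.283185
C = 25.5899 m/s

25.5899


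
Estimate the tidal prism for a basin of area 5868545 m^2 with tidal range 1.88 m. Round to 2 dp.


Tidal prism = Area * Tidal range
P = 5868545 * 1.88
P = 11032864.60 m^3

11032864.60


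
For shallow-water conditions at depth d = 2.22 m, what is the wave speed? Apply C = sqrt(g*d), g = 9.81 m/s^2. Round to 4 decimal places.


Using the shallow-water approximation:
C = sqrt(g * d) = sqrt(9.81 * 2.22)
C = sqrt(21.7782)
C = 4.6667 m/s

4.6667


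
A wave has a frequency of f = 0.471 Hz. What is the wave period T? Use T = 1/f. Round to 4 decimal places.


T = 1 / f
T = 1 / 0.471
T = 2.1231 s

2.1231


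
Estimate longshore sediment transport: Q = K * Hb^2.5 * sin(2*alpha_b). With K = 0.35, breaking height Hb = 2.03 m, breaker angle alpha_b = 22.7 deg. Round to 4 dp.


Q = K * Hb^2.5 * sin(2 * alpha_b)
Hb^2.5 = 2.03^2.5 = 5.871379
sin(2 * 22.7) = sin(45.4) = 0.712026
Q = 0.35 * 5.871379 * 0.712026
Q = 1.4632 m^3/s

1.4632


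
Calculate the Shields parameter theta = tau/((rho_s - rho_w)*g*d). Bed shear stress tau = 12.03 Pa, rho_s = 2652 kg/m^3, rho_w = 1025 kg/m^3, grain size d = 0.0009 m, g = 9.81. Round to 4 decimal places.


theta = tau / ((rho_s - rho_w) * g * d)
rho_s - rho_w = 2652 - 1025 = 1627
Denominator = 1627 * 9.81 * 0.0009 = 14.364783
theta = 12.03 / 14.364783
theta = 0.8375

0.8375


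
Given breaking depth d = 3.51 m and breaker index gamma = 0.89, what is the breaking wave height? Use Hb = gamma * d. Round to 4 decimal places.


Hb = gamma * d
Hb = 0.89 * 3.51
Hb = 3.1239 m

3.1239


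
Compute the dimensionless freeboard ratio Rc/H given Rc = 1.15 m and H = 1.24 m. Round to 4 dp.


Relative freeboard = Rc / H
= 1.15 / 1.24
= 0.9274

0.9274


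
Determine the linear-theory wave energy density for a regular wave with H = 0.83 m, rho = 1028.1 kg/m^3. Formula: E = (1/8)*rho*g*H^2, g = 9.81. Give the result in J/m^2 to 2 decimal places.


E = (1/8) * rho * g * H^2
E = (1/8) * 1028.1 * 9.81 * 0.83^2
E = 0.125 * 1028.1 * 9.81 * 0.6889
E = 868.50 J/m^2

868.50


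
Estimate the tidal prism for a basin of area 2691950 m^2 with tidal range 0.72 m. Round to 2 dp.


Tidal prism = Area * Tidal range
P = 2691950 * 0.72
P = 1938204.00 m^3

1938204.00


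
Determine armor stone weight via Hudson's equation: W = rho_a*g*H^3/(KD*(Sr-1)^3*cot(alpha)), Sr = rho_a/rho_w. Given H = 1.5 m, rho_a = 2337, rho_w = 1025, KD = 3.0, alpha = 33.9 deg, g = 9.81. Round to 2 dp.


Sr = rho_a / rho_w = 2337 / 1025 = 2.280000
(Sr - 1) = 1.280000
(Sr - 1)^3 = 2.097152
cot(33.9) = 1 / tan(33.9) = 1 / 0.671972 = 1.488157
Numerator = 2337 * 9.81 * 1.5^3 = 77375.1488
Denominator = 3.0 * 2.097152 * 1.488157 = 9.362674
W = 77375.1488 / 9.362674
W = 8264.21 N

8264.21


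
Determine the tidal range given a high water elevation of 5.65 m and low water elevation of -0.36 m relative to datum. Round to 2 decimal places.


Tidal range = High water - Low water
Tidal range = 5.65 - (-0.36)
Tidal range = 6.01 m

6.01


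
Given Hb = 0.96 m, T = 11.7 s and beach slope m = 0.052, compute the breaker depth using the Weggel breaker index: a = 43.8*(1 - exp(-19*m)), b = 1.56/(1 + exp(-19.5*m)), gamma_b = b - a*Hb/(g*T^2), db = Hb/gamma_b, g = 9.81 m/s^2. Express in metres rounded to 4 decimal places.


a = 43.8 * (1 - exp(-19 * m))
exp(-19 * 0.052) = exp(-0.9880) = 0.372321
a = 43.8 * (1 - 0.372321) = 27.492358
b = 1.56 / (1 + exp(-19.5 * m))
exp(-19.5 * 0.052) = exp(-1.0140) = 0.362765
b = 1.56 / (1 + 0.362765) = 1.144731
Hb / (g * T^2) = 0.96 / (9.81 * 11.7^2) = 0.96 / 1342.8909 = 0.00071488
gamma_b = b - a * Hb/(g*T^2) = 1.144731 - 27.492358 * 0.00071488 = 1.125078
db = Hb / gamma_b = 0.96 / 1.125078
db = 0.8533 m

0.8533


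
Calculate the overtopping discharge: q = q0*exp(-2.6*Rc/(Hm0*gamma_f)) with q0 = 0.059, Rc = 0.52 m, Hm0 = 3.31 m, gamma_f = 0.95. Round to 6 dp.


q = q0 * exp(-2.6 * Rc / (Hm0 * gamma_f))
Exponent = -2.6 * 0.52 / (3.31 * 0.95)
= -2.6 * 0.52 / 3.1445
= -0.429957
exp(-0.429957) = 0.650537
q = 0.059 * 0.650537
q = 0.038382 m^3/s/m

0.038382


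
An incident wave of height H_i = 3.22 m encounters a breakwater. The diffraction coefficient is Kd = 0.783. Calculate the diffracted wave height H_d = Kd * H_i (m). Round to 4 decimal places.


H_d = Kd * H_i
H_d = 0.783 * 3.22
H_d = 2.5213 m

2.5213


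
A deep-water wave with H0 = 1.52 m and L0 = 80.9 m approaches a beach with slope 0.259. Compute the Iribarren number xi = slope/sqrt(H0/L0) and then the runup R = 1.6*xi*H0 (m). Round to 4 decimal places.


xi = slope / sqrt(H0/L0)
H0/L0 = 1.52/80.9 = 0.018789
sqrt(0.018789) = 0.137072
xi = 0.259 / 0.137072 = 1.889523
R = 1.6 * xi * H0 = 1.6 * 1.889523 * 1.52
R = 4.5953 m

4.5953


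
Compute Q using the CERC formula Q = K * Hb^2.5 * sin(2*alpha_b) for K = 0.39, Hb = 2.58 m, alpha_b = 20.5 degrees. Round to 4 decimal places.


Q = K * Hb^2.5 * sin(2 * alpha_b)
Hb^2.5 = 2.58^2.5 = 10.691762
sin(2 * 20.5) = sin(41.0) = 0.656059
Q = 0.39 * 10.691762 * 0.656059
Q = 2.7356 m^3/s

2.7356


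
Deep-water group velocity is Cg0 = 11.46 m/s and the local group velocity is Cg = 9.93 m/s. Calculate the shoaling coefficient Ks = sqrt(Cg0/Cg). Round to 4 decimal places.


Ks = sqrt(Cg0 / Cg)
Ks = sqrt(11.46 / 9.93)
Ks = sqrt(1.1541)
Ks = 1.0743

1.0743


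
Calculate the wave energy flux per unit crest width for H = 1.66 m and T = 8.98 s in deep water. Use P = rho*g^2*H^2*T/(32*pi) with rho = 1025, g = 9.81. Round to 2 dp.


P = rho * g^2 * H^2 * T / (32 * pi)
P = 1025 * 9.81^2 * 1.66^2 * 8.98 / (32 * pi)
P = 1025 * 96.2361 * 2.7556 * 8.98 / 100.53096
P = 24280.33 W/m

24280.33


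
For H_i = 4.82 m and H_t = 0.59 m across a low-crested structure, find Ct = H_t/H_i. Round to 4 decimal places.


Ct = H_t / H_i
Ct = 0.59 / 4.82
Ct = 0.1224

0.1224


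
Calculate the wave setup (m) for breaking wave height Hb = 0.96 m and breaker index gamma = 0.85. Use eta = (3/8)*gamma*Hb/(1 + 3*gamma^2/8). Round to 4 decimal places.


eta = (3/8) * gamma * Hb / (1 + 3*gamma^2/8)
Numerator = (3/8) * 0.85 * 0.96 = 0.306000
Denominator = 1 + 3*0.85^2/8 = 1 + 0.270938 = 1.270938
eta = 0.306000 / 1.270938
eta = 0.2408 m

0.2408


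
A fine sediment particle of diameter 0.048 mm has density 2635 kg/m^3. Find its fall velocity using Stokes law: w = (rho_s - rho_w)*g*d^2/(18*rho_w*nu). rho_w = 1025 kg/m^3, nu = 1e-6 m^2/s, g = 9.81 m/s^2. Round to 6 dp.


w = (rho_s - rho_w) * g * d^2 / (18 * rho_w * nu)
d = 0.048 mm = 0.000048 m
rho_s - rho_w = 2635 - 1025 = 1610
Numerator = 1610 * 9.81 * (0.000048)^2 = 0.000036389606
Denominator = 18 * 1025 * 1e-6 = 0.018450
w = 0.001972 m/s

0.001972


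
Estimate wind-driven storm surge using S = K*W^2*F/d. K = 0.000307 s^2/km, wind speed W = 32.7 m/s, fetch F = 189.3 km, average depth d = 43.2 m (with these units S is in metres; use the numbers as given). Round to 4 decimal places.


S = K * W^2 * F / d
W^2 = 32.7^2 = 1069.29
S = 0.000307 * 1069.29 * 189.3 / 43.2
Numerator = 0.000307 * 1069.29 * 189.3 = 62.141895
S = 62.141895 / 43.2 = 1.4385 m

1.4385


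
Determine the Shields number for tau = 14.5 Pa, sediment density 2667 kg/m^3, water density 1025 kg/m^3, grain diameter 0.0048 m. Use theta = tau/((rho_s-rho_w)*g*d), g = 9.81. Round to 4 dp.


theta = tau / ((rho_s - rho_w) * g * d)
rho_s - rho_w = 2667 - 1025 = 1642
Denominator = 1642 * 9.81 * 0.0048 = 77.318496
theta = 14.5 / 77.318496
theta = 0.1875

0.1875


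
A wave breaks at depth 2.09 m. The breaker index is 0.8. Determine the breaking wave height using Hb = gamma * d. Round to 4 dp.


Hb = gamma * d
Hb = 0.8 * 2.09
Hb = 1.6720 m

1.6720


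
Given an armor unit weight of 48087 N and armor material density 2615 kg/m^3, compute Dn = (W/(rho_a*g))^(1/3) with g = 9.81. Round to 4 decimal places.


V = W / (rho_a * g)
V = 48087 / (2615 * 9.81)
V = 48087 / 25653.15
V = 1.874507 m^3
Dn = V^(1/3) = 1.874507^(1/3)
Dn = 1.2330 m

1.2330


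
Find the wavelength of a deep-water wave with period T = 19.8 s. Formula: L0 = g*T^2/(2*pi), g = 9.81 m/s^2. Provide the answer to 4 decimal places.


L0 = g * T^2 / (2 * pi)
L0 = 9.81 * 19.8^2 / (2 * pi)
L0 = 9.81 * 392.0400 / 6.28319
L0 = 3845.9124 / 6.28319
L0 = 612.0960 m

612.0960


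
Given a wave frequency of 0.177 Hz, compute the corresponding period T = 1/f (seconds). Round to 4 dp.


T = 1 / f
T = 1 / 0.177
T = 5.6497 s

5.6497


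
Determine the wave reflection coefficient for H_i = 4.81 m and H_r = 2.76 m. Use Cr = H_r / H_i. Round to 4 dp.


Cr = H_r / H_i
Cr = 2.76 / 4.81
Cr = 0.5738

0.5738


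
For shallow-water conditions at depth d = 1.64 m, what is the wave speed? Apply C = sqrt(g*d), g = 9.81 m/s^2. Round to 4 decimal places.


Using the shallow-water approximation:
C = sqrt(g * d) = sqrt(9.81 * 1.64)
C = sqrt(16.0884)
C = 4.0110 m/s

4.0110


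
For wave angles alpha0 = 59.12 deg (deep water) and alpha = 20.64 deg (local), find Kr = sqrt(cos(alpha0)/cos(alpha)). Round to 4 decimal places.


Kr = sqrt(cos(alpha0) / cos(alpha))
cos(59.12) = 0.513242
cos(20.64) = 0.935814
Kr = sqrt(0.513242 / 0.935814)
Kr = sqrt(0.548444)
Kr = 0.7406

0.7406


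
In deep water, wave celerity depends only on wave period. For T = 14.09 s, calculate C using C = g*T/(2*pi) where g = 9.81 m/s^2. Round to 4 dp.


We use the deep-water celerity formula:
C = g * T / (2 * pi)
C = 9.81 * 14.09 / (2 * 3.14159...)
C = 138.222900 / 6.283185
C = 21.9989 m/s

21.9989


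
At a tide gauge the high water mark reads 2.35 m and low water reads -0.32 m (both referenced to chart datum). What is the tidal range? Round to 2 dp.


Tidal range = High water - Low water
Tidal range = 2.35 - (-0.32)
Tidal range = 2.67 m

2.67


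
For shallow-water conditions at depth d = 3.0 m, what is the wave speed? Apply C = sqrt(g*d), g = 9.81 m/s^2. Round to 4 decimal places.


Using the shallow-water approximation:
C = sqrt(g * d) = sqrt(9.81 * 3.0)
C = sqrt(29.4300)
C = 5.4249 m/s

5.4249


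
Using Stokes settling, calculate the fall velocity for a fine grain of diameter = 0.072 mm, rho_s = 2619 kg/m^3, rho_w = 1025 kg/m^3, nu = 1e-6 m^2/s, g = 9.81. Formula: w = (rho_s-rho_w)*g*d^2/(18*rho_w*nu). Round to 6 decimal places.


w = (rho_s - rho_w) * g * d^2 / (18 * rho_w * nu)
d = 0.072 mm = 0.000072 m
rho_s - rho_w = 2619 - 1025 = 1594
Numerator = 1594 * 9.81 * (0.000072)^2 = 0.000081062934
Denominator = 18 * 1025 * 1e-6 = 0.018450
w = 0.004394 m/s

0.004394


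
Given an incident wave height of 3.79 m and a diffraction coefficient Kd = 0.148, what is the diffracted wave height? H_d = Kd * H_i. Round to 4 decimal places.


H_d = Kd * H_i
H_d = 0.148 * 3.79
H_d = 0.5609 m

0.5609


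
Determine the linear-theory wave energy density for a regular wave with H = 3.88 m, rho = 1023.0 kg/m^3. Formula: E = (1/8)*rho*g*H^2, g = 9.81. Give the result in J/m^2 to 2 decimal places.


E = (1/8) * rho * g * H^2
E = (1/8) * 1023.0 * 9.81 * 3.88^2
E = 0.125 * 1023.0 * 9.81 * 15.0544
E = 18885.05 J/m^2

18885.05


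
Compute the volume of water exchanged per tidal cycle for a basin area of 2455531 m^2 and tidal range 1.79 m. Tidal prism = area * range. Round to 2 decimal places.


Tidal prism = Area * Tidal range
P = 2455531 * 1.79
P = 4395400.49 m^3

4395400.49


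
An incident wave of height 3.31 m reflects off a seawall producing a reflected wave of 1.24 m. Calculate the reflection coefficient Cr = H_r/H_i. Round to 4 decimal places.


Cr = H_r / H_i
Cr = 1.24 / 3.31
Cr = 0.3746

0.3746


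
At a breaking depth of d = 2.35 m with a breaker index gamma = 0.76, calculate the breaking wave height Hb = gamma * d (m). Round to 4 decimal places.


Hb = gamma * d
Hb = 0.76 * 2.35
Hb = 1.7860 m

1.7860


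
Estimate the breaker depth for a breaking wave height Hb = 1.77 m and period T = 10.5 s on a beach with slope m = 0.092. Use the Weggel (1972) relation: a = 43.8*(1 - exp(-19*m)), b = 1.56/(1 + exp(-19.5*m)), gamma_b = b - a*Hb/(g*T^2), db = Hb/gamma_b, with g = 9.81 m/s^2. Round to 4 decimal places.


a = 43.8 * (1 - exp(-19 * m))
exp(-19 * 0.092) = exp(-1.7480) = 0.174122
a = 43.8 * (1 - 0.174122) = 36.173463
b = 1.56 / (1 + exp(-19.5 * m))
exp(-19.5 * 0.092) = exp(-1.7940) = 0.166294
b = 1.56 / (1 + 0.166294) = 1.337571
Hb / (g * T^2) = 1.77 / (9.81 * 10.5^2) = 1.77 / 1081.5525 = 0.00163654
gamma_b = b - a * Hb/(g*T^2) = 1.337571 - 36.173463 * 0.00163654 = 1.278371
db = Hb / gamma_b = 1.77 / 1.278371
db = 1.3846 m

1.3846


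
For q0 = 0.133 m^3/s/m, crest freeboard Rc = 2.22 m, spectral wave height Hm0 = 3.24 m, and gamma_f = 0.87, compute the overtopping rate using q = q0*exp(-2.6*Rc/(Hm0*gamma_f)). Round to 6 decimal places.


q = q0 * exp(-2.6 * Rc / (Hm0 * gamma_f))
Exponent = -2.6 * 2.22 / (3.24 * 0.87)
= -2.6 * 2.22 / 2.8188
= -2.047680
exp(-2.047680) = 0.129034
q = 0.133 * 0.129034
q = 0.017162 m^3/s/m

0.017162


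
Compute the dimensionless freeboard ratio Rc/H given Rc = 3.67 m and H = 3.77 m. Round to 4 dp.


Relative freeboard = Rc / H
= 3.67 / 3.77
= 0.9735

0.9735


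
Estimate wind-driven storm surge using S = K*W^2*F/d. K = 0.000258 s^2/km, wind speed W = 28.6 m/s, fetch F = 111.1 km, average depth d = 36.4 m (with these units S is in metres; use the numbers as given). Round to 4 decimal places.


S = K * W^2 * F / d
W^2 = 28.6^2 = 817.96
S = 0.000258 * 817.96 * 111.1 / 36.4
Numerator = 0.000258 * 817.96 * 111.1 = 23.445842
S = 23.445842 / 36.4 = 0.6441 m

0.6441


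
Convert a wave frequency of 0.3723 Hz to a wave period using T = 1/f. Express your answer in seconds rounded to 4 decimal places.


T = 1 / f
T = 1 / 0.3723
T = 2.6860 s

2.6860


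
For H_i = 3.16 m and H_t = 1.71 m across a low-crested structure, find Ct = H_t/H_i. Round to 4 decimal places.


Ct = H_t / H_i
Ct = 1.71 / 3.16
Ct = 0.5411

0.5411


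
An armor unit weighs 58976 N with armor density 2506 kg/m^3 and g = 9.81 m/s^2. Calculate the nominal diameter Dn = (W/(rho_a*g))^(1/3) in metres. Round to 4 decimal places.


V = W / (rho_a * g)
V = 58976 / (2506 * 9.81)
V = 58976 / 24583.86
V = 2.398972 m^3
Dn = V^(1/3) = 2.398972^(1/3)
Dn = 1.3387 m

1.3387


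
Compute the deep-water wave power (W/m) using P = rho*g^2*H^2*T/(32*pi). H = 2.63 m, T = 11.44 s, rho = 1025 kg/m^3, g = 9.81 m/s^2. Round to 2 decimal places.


P = rho * g^2 * H^2 * T / (32 * pi)
P = 1025 * 9.81^2 * 2.63^2 * 11.44 / (32 * pi)
P = 1025 * 96.2361 * 6.9169 * 11.44 / 100.53096
P = 77642.51 W/m

77642.51


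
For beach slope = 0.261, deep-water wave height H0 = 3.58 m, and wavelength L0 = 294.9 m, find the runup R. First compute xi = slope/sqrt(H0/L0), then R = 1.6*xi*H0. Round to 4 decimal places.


xi = slope / sqrt(H0/L0)
H0/L0 = 3.58/294.9 = 0.012140
sqrt(0.012140) = 0.110180
xi = 0.261 / 0.110180 = 2.368844
R = 1.6 * xi * H0 = 1.6 * 2.368844 * 3.58
R = 13.5687 m

13.5687


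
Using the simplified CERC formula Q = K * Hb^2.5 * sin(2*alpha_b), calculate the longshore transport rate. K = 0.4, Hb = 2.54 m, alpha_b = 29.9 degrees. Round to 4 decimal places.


Q = K * Hb^2.5 * sin(2 * alpha_b)
Hb^2.5 = 2.54^2.5 = 10.282158
sin(2 * 29.9) = sin(59.8) = 0.864275
Q = 0.4 * 10.282158 * 0.864275
Q = 3.5546 m^3/s

3.5546


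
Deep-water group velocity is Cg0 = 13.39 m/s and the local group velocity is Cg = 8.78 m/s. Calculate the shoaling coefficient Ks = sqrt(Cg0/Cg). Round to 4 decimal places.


Ks = sqrt(Cg0 / Cg)
Ks = sqrt(13.39 / 8.78)
Ks = sqrt(1.5251)
Ks = 1.2349

1.2349


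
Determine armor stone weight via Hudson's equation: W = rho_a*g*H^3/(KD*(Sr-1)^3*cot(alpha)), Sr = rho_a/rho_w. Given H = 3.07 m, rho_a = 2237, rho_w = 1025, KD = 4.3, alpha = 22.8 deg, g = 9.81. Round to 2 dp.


Sr = rho_a / rho_w = 2237 / 1025 = 2.182439
(Sr - 1) = 1.182439
(Sr - 1)^3 = 1.653241
cot(22.8) = 1 / tan(22.8) = 1 / 0.420361 = 2.378906
Numerator = 2237 * 9.81 * 3.07^3 = 634965.4836
Denominator = 4.3 * 1.653241 * 2.378906 = 16.911495
W = 634965.4836 / 16.911495
W = 37546.38 N

37546.38


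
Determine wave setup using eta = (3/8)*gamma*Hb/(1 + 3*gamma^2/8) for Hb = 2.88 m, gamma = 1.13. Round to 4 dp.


eta = (3/8) * gamma * Hb / (1 + 3*gamma^2/8)
Numerator = (3/8) * 1.13 * 2.88 = 1.220400
Denominator = 1 + 3*1.13^2/8 = 1 + 0.478838 = 1.478838
eta = 1.220400 / 1.478838
eta = 0.8252 m

0.8252


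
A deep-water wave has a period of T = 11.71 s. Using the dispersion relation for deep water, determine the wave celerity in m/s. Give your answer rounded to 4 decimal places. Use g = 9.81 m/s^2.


We use the deep-water celerity formula:
C = g * T / (2 * pi)
C = 9.81 * 11.71 / (2 * 3.14159...)
C = 114.875100 / 6.283185
C = 18.2829 m/s

18.2829


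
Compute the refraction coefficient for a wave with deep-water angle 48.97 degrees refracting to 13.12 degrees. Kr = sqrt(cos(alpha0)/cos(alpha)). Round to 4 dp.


Kr = sqrt(cos(alpha0) / cos(alpha))
cos(48.97) = 0.656454
cos(13.12) = 0.973897
Kr = sqrt(0.656454 / 0.973897)
Kr = sqrt(0.674049)
Kr = 0.8210

0.8210


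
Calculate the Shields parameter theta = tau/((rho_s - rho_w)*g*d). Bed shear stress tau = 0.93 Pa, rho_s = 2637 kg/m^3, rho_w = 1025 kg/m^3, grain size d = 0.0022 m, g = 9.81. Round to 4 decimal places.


theta = tau / ((rho_s - rho_w) * g * d)
rho_s - rho_w = 2637 - 1025 = 1612
Denominator = 1612 * 9.81 * 0.0022 = 34.790184
theta = 0.93 / 34.790184
theta = 0.0267

0.0267


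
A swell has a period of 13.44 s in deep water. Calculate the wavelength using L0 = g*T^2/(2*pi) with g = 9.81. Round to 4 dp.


L0 = g * T^2 / (2 * pi)
L0 = 9.81 * 13.44^2 / (2 * pi)
L0 = 9.81 * 180.6336 / 6.28319
L0 = 1772.0156 / 6.28319
L0 = 282.0250 m

282.0250


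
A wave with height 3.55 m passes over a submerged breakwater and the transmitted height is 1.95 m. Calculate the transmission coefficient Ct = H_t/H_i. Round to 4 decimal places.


Ct = H_t / H_i
Ct = 1.95 / 3.55
Ct = 0.5493

0.5493


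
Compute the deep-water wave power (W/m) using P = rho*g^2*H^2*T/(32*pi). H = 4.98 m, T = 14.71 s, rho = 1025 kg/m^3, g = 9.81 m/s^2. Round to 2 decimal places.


P = rho * g^2 * H^2 * T / (32 * pi)
P = 1025 * 9.81^2 * 4.98^2 * 14.71 / (32 * pi)
P = 1025 * 96.2361 * 24.8004 * 14.71 / 100.53096
P = 357959.08 W/m

357959.08


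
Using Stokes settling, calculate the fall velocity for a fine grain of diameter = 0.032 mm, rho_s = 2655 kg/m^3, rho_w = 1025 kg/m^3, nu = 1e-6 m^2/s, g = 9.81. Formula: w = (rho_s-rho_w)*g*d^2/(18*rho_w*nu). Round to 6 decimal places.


w = (rho_s - rho_w) * g * d^2 / (18 * rho_w * nu)
d = 0.032 mm = 0.000032 m
rho_s - rho_w = 2655 - 1025 = 1630
Numerator = 1630 * 9.81 * (0.000032)^2 = 0.000016374067
Denominator = 18 * 1025 * 1e-6 = 0.018450
w = 0.000887 m/s

0.000887


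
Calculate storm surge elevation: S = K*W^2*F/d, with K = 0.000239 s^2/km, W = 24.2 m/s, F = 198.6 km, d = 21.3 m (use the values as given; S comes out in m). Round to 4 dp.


S = K * W^2 * F / d
W^2 = 24.2^2 = 585.64
S = 0.000239 * 585.64 * 198.6 / 21.3
Numerator = 0.000239 * 585.64 * 198.6 = 27.797637
S = 27.797637 / 21.3 = 1.3051 m

1.3051


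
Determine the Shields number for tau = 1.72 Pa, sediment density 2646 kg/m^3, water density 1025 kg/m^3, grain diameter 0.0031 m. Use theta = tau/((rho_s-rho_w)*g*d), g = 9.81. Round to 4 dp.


theta = tau / ((rho_s - rho_w) * g * d)
rho_s - rho_w = 2646 - 1025 = 1621
Denominator = 1621 * 9.81 * 0.0031 = 49.296231
theta = 1.72 / 49.296231
theta = 0.0349

0.0349


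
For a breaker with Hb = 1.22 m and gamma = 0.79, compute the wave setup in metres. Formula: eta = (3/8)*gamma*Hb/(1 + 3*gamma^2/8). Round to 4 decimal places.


eta = (3/8) * gamma * Hb / (1 + 3*gamma^2/8)
Numerator = (3/8) * 0.79 * 1.22 = 0.361425
Denominator = 1 + 3*0.79^2/8 = 1 + 0.234038 = 1.234038
eta = 0.361425 / 1.234038
eta = 0.2929 m

0.2929


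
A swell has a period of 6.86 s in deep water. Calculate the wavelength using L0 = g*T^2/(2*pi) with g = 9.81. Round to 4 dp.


L0 = g * T^2 / (2 * pi)
L0 = 9.81 * 6.86^2 / (2 * pi)
L0 = 9.81 * 47.0596 / 6.28319
L0 = 461.6547 / 6.28319
L0 = 73.4746 m

73.4746


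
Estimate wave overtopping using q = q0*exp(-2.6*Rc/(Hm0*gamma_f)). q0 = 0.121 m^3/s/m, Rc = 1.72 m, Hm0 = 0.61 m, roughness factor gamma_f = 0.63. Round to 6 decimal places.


q = q0 * exp(-2.6 * Rc / (Hm0 * gamma_f))
Exponent = -2.6 * 1.72 / (0.61 * 0.63)
= -2.6 * 1.72 / 0.3843
= -11.636742
exp(-11.636742) = 0.000009
q = 0.121 * 0.000009
q = 0.000001 m^3/s/m

0.000001


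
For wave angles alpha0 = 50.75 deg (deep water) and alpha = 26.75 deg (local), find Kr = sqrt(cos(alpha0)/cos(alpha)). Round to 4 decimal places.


Kr = sqrt(cos(alpha0) / cos(alpha))
cos(50.75) = 0.632705
cos(26.75) = 0.892979
Kr = sqrt(0.632705 / 0.892979)
Kr = sqrt(0.708533)
Kr = 0.8417

0.8417


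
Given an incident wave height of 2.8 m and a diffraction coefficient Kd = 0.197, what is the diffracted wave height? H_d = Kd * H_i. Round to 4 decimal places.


H_d = Kd * H_i
H_d = 0.197 * 2.8
H_d = 0.5516 m

0.5516


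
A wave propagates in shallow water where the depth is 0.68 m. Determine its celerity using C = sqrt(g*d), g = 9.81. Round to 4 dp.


Using the shallow-water approximation:
C = sqrt(g * d) = sqrt(9.81 * 0.68)
C = sqrt(6.6708)
C = 2.5828 m/s

2.5828


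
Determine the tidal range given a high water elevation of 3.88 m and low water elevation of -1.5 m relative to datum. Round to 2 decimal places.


Tidal range = High water - Low water
Tidal range = 3.88 - (-1.5)
Tidal range = 5.38 m

5.38


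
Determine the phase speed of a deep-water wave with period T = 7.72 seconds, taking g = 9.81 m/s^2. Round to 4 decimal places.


We use the deep-water celerity formula:
C = g * T / (2 * pi)
C = 9.81 * 7.72 / (2 * 3.14159...)
C = 75.733200 / 6.283185
C = 12.0533 m/s

12.0533


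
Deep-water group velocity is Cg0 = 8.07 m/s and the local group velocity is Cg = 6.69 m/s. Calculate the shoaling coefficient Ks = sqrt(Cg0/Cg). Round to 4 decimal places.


Ks = sqrt(Cg0 / Cg)
Ks = sqrt(8.07 / 6.69)
Ks = sqrt(1.2063)
Ks = 1.0983

1.0983


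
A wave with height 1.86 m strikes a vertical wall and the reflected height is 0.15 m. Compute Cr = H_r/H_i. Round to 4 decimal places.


Cr = H_r / H_i
Cr = 0.15 / 1.86
Cr = 0.0806

0.0806


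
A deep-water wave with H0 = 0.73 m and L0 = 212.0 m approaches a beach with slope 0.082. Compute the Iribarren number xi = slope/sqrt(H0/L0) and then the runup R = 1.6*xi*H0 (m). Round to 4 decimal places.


xi = slope / sqrt(H0/L0)
H0/L0 = 0.73/212.0 = 0.003443
sqrt(0.003443) = 0.058680
xi = 0.082 / 0.058680 = 1.397399
R = 1.6 * xi * H0 = 1.6 * 1.397399 * 0.73
R = 1.6322 m

1.6322


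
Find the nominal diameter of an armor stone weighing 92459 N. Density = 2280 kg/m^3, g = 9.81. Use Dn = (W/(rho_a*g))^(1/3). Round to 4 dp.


V = W / (rho_a * g)
V = 92459 / (2280 * 9.81)
V = 92459 / 22366.80
V = 4.133761 m^3
Dn = V^(1/3) = 4.133761^(1/3)
Dn = 1.6049 m

1.6049


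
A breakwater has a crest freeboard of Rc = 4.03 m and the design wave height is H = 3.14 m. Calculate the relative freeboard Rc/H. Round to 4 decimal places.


Relative freeboard = Rc / H
= 4.03 / 3.14
= 1.2834

1.2834


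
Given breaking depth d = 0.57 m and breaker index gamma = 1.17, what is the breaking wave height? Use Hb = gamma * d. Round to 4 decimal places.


Hb = gamma * d
Hb = 1.17 * 0.57
Hb = 0.6669 m

0.6669


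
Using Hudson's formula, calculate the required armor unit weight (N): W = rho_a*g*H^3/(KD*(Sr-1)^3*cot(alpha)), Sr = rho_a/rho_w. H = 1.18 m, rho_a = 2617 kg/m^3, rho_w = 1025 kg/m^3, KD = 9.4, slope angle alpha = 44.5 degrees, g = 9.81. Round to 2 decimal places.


Sr = rho_a / rho_w = 2617 / 1025 = 2.553171
(Sr - 1) = 1.553171
(Sr - 1)^3 = 3.746775
cot(44.5) = 1 / tan(44.5) = 1 / 0.982697 = 1.017607
Numerator = 2617 * 9.81 * 1.18^3 = 42181.1826
Denominator = 9.4 * 3.746775 * 1.017607 = 35.839810
W = 42181.1826 / 35.839810
W = 1176.94 N

1176.94


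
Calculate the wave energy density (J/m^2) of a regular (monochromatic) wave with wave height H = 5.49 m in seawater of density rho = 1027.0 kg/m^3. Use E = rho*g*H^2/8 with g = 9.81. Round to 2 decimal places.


E = (1/8) * rho * g * H^2
E = (1/8) * 1027.0 * 9.81 * 5.49^2
E = 0.125 * 1027.0 * 9.81 * 30.1401
E = 37957.20 J/m^2

37957.20


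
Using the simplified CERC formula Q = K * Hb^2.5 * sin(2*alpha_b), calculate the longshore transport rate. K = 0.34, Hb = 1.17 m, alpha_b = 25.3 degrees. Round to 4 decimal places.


Q = K * Hb^2.5 * sin(2 * alpha_b)
Hb^2.5 = 1.17^2.5 = 1.480692
sin(2 * 25.3) = sin(50.6) = 0.772734
Q = 0.34 * 1.480692 * 0.772734
Q = 0.3890 m^3/s

0.3890


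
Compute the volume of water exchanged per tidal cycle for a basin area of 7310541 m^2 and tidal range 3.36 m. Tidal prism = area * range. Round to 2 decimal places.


Tidal prism = Area * Tidal range
P = 7310541 * 3.36
P = 24563417.76 m^3

24563417.76
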